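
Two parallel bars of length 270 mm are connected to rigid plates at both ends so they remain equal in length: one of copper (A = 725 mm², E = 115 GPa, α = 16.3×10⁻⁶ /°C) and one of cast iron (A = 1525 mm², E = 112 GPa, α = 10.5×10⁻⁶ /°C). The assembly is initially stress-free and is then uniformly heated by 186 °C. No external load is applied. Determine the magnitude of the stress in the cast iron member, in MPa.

The copper has the larger α, so on heating it would change length more than the cast iron if both were free. The rigid plates force a common final length, so the copper is put into compression and the cast iron into tension, with equal and opposite forces P (no external load).
Compatibility of the two members (thermal + elastic change equal): (α₁ − α₂)ΔT = P·[1/(A₁E₁) + 1/(A₂E₂)].
|α₁ − α₂|·ΔT = 5.8×10⁻⁶ × 186 = 0.001079.
1/(A₁E₁) + 1/(A₂E₂) = 1/(725×115×10³) + 1/(1525×112×10³) = 1.785×10⁻⁸ N⁻¹.
So P = 0.001079 / 1.785×10⁻⁸ = 60.44 kN.
σ_{cast iron} = P/A₂ = 60440/1525 = 39.63 MPa, tensile.

σ ≈ 39.6 MPa (tensile)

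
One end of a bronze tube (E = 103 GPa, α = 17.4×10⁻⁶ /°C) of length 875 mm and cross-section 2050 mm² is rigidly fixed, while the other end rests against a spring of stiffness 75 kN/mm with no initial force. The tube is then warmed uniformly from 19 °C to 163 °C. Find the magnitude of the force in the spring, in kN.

If the spring were absent the tube would lengthen by αΔT L = 17.4×10⁻⁶ × 144 × 875 = 2.192 mm.
Let P be the compressive force at the spring. The tube shortens elastically by PL/(AE) and the spring compresses by P/k; together these equal δ_free.
So P = δ_free / [L/(AE) + 1/k] = 2.192 / [ 875/(2050×103×10³) + 1/(75×10³) ].
P = 2.192 / 1.748×10⁻⁵ = 125400 N.

P ≈ 125 kN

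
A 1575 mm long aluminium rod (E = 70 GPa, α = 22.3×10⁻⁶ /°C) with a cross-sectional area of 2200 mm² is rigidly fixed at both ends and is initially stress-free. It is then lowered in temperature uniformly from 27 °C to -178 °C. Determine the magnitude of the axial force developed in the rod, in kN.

Full restraint means ε = 0, so the stress is σ = EαΔT = 70×10³ × 22.3×10⁻⁶ × 205 = 320 MPa.
Then P = σA = 320 × 2200 mm² = 704 kN, tensile.

P ≈ 704 kN (tensile)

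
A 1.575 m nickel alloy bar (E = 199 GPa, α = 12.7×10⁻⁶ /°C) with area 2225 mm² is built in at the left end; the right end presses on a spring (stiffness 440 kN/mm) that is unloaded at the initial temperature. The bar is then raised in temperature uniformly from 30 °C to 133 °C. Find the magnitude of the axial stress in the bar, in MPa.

The unrestrained thermal change is αΔT L = 12.7×10⁻⁶ × 103 × 1575 = 2.06 mm.
Let P be the compressive force at the spring. The bar shortens elastically by PL/(AE) and the spring compresses by P/k; together these equal δ_free.
P [ L/(AE) + 1/k ] = δ_free → P [ 1575/(2225×199×10³) + 1/(440×10³) ] = 2.06.
P = 2.06 / 5.83×10⁻⁶ = 353400 N.
σ = P/A = 353400/2225 = 158.8 MPa.

σ ≈ 159 MPa (compressive)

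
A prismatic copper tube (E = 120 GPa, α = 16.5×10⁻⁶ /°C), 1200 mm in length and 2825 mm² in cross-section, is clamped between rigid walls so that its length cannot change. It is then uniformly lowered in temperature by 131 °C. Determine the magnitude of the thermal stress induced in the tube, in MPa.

σ ≈ 259 MPa (tensile)

Because both ends are immovable the net strain is zero, and the suppressed thermal strain is αΔT = 16.5×10⁻⁶ × 131 = 2161.5×10⁻⁶.
The stress required to suppress this strain is σ = Eε = 120×10³ × 2161.5×10⁻⁶ = 259.4 MPa, tensile since the tube is trying to contract.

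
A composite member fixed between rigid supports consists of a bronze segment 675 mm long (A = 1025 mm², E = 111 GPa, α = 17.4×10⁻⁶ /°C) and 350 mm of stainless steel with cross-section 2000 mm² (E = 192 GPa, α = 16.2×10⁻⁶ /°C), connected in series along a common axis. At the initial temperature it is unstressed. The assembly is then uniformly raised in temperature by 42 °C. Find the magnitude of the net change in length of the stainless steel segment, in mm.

Free thermal expansion of the whole bar: Σ αᵢΔT Lᵢ = 17.4×10⁻⁶×42×675 + 16.2×10⁻⁶×42×350 = 0.7314 mm.
Since the ends are fixed, an axial force P builds up, equal in every segment, with P · Σ Lᵢ/(AᵢEᵢ) = δ_free.
Σ Lᵢ/(AᵢEᵢ) = 675/(1025×111×10³) + 350/(2000×192×10³) = 6.844×10⁻⁶ mm/N.
So P = 0.7314 / 6.844×10⁻⁶ = 106.9 kN, compressive.
For the stainless steel segment, free thermal change = 16.2×10⁻⁶×42×350 = 0.2381 mm and elastic change from P = 106900×350/(2000×192×10³) = 0.09741 mm; these oppose, so the net change is 0.141 mm (segment lengthens).

|ΔL| ≈ 0.141 mm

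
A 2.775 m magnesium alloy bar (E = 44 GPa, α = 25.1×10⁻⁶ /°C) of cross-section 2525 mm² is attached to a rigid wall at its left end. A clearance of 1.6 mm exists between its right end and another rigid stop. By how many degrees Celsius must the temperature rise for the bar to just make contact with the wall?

Contact occurs when the free expansion equals the gap: αΔT L = 1.6 mm.
So ΔT = g/(αL) = 1.6/(25.1×10⁻⁶ × 2775) = 22.97 °C.

ΔT ≈ 23 °C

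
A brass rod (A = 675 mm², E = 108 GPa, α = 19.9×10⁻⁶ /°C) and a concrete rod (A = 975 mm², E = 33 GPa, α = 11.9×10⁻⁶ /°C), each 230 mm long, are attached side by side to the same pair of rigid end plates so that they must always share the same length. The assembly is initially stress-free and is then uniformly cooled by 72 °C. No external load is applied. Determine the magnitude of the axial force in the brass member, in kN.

P ≈ 12.9 kN (tensile in the brass)

Equilibrium of a rigid end plate with no external load gives equal and opposite internal forces ±P in the two members. Since α_{brass} > α_{concrete}, cooling drives the brass into tension and the concrete into compression.
Compatibility of the two members (thermal + elastic change equal): (α₁ − α₂)ΔT = P·[1/(A₁E₁) + 1/(A₂E₂)].
|α₁ − α₂|·ΔT = 8×10⁻⁶ × 72 = 0.000576.
1/(A₁E₁) + 1/(A₂E₂) = 1/(675×108×10³) + 1/(975×33×10³) = 4.48×10⁻⁸ N⁻¹.
P = 0.000576 / 4.48×10⁻⁸ = 12860 N = 12.86 kN.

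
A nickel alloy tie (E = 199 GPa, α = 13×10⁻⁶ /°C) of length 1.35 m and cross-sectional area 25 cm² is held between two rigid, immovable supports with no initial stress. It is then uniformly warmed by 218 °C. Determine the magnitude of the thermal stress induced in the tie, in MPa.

With length fixed, the mechanical strain must cancel the thermal strain αΔT = 13×10⁻⁶ × 218 = 2834×10⁻⁶.
σ = EαΔT = 199×10³ × 13×10⁻⁶ × 218 = 564 MPa (compressive; the tie is trying to expand).

σ ≈ 564 MPa (compressive)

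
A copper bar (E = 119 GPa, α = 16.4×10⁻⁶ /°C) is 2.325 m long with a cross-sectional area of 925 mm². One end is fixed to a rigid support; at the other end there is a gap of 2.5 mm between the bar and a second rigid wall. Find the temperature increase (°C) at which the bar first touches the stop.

ΔT ≈ 65.6 °C

The gap closes when αΔT L = 2.5 mm, since the bar is still unstressed at that instant.
ΔT = 2.5 / (16.4×10⁻⁶ × 2325) = 65.57 °C.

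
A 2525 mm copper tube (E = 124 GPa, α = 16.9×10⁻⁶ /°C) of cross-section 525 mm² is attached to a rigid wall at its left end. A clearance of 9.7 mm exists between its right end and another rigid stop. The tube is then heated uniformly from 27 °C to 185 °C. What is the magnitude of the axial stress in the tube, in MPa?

If the wall were absent the tube would grow by αΔT L = 16.9×10⁻⁶ × 158 × 2525 = 6.742 mm.
This is smaller than the 9.7 mm clearance, so the tube expands freely without reaching the stop — the stress is zero.

σ ≈ 0 MPa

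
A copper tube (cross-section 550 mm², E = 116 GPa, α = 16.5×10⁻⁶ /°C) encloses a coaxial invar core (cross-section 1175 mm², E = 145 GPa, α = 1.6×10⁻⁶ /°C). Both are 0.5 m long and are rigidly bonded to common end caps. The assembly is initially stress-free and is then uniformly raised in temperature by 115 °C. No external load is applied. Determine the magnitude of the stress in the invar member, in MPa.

Both members must finish at the same length. With the larger α, the copper tends to over-expand; the plates restrain it, putting the copper in compression and the invar in tension. With no external load the two internal forces are equal and opposite, magnitude P.
Compatibility of the two members (thermal + elastic change equal): (α₁ − α₂)ΔT = P·[1/(A₁E₁) + 1/(A₂E₂)].
|α₁ − α₂|·ΔT = 14.9×10⁻⁶ × 115 = 0.001713.
1/(A₁E₁) + 1/(A₂E₂) = 1/(550×116×10³) + 1/(1175×145×10³) = 2.154×10⁻⁸ N⁻¹.
So P = 0.001713 / 2.154×10⁻⁸ = 79.54 kN.
σ_{invar} = P/A₂ = 79540/1175 = 67.69 MPa, tensile.

σ ≈ 67.7 MPa (tensile)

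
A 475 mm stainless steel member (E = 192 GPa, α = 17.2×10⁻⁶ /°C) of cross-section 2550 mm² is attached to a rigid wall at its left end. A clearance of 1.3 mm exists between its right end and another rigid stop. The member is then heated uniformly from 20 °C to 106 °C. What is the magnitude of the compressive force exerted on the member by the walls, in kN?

P ≈ 0 kN

Free thermal elongation = αΔT L = 17.2×10⁻⁶ × 86 × 475 = 0.7026 mm.
This is smaller than the 1.3 mm clearance, so the member expands freely without reaching the stop — the stress is zero.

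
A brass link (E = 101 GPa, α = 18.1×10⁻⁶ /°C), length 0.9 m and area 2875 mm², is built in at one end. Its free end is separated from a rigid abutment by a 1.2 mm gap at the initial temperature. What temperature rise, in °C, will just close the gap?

The gap closes when αΔT L = 1.2 mm, since the link is still unstressed at that instant.
So ΔT = g/(αL) = 1.2/(18.1×10⁻⁶ × 900) = 73.66 °C.

ΔT ≈ 73.7 °C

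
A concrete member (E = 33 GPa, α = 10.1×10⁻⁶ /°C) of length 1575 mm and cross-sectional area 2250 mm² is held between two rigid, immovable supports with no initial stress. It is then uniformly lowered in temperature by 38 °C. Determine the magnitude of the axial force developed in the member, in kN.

The ends cannot move, so σ = EαΔT = 33×10³ × 10.1×10⁻⁶ × 38 = 12.67 MPa.
P = AEαΔT = 2250 × 33×10³ × 10.1×10⁻⁶ × 38 = 28.5 kN (tensile).

P ≈ 28.5 kN (tensile)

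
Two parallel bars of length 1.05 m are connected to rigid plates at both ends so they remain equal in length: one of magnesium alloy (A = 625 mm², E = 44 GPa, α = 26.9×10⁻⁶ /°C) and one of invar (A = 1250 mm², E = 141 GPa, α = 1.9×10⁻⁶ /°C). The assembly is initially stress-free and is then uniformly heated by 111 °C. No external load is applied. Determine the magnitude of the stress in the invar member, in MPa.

σ ≈ 52.8 MPa (tensile)

The magnesium alloy has the larger α, so on heating it would change length more than the invar if both were free. The rigid plates force a common final length, so the magnesium alloy is put into compression and the invar into tension, with equal and opposite forces P (no external load).
Compatibility of the two members (thermal + elastic change equal): (α₁ − α₂)ΔT = P·[1/(A₁E₁) + 1/(A₂E₂)].
|α₁ − α₂|·ΔT = 25×10⁻⁶ × 111 = 0.002775.
1/(A₁E₁) + 1/(A₂E₂) = 1/(625×44×10³) + 1/(1250×141×10³) = 4.204×10⁻⁸ N⁻¹.
So P = 0.002775 / 4.204×10⁻⁸ = 66.01 kN.
σ_{invar} = P/A₂ = 66010/1250 = 52.81 MPa, tensile.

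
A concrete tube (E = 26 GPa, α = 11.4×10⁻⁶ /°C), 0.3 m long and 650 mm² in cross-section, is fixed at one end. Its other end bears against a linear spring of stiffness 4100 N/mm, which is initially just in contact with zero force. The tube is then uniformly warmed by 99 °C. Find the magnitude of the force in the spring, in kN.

P ≈ 1.29 kN

If the spring were absent the tube would lengthen by αΔT L = 11.4×10⁻⁶ × 99 × 300 = 0.3386 mm.
With a force P in the spring, the elastic change of the tube is PL/(AE) and that of the spring is P/k; compatibility requires their sum to equal δ_free.
So P = δ_free / [L/(AE) + 1/k] = 0.3386 / [ 300/(650×26×10³) + 1/(4100) ].
P = 0.3386 / 0.0002617 = 1294 N.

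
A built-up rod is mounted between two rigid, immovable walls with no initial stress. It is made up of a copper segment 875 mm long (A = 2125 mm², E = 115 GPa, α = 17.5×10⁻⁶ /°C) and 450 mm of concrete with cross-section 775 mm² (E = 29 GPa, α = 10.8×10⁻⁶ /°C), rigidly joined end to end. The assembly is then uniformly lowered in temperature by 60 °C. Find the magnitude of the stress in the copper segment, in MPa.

σ ≈ 24.1 MPa (tensile)

Free thermal contraction of the whole bar: Σ αᵢΔT Lᵢ = 17.5×10⁻⁶×60×875 + 10.8×10⁻⁶×60×450 = 1.21 mm.
The walls prevent any net length change, so an axial force P (same in every segment) develops. Compatibility: P · Σ Lᵢ/(AᵢEᵢ) = δ_free.
Σ Lᵢ/(AᵢEᵢ) = 875/(2125×115×10³) + 450/(775×29×10³) = 2.36×10⁻⁵ mm/N.
P = 1.21 / 2.36×10⁻⁵ = 51280 N = 51.28 kN, tensile.
σ_{copper} = P / A = 51280 / 2125 = 24.13 MPa.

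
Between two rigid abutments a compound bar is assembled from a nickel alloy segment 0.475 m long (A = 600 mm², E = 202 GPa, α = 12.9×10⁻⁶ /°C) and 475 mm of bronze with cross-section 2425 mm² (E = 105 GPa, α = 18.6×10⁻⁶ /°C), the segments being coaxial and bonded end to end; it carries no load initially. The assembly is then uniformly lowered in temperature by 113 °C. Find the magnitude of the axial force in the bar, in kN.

Free thermal contraction of the whole bar: Σ αᵢΔT Lᵢ = 12.9×10⁻⁶×113×475 + 18.6×10⁻⁶×113×475 = 1.691 mm.
Since the ends are fixed, an axial force P builds up, equal in every segment, with P · Σ Lᵢ/(AᵢEᵢ) = δ_free.
Σ Lᵢ/(AᵢEᵢ) = 475/(600×202×10³) + 475/(2425×105×10³) = 5.785×10⁻⁶ mm/N.
P = 1.691 / 5.785×10⁻⁶ = 292300 N = 292.3 kN, tensile.

P ≈ 292 kN (tensile)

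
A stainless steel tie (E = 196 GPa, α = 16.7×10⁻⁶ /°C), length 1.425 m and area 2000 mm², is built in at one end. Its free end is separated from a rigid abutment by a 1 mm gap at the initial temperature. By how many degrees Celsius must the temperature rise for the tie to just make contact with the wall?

ΔT ≈ 42 °C

Contact occurs when the free expansion equals the gap: αΔT L = 1 mm.
So ΔT = g/(αL) = 1/(16.7×10⁻⁶ × 1425) = 42.02 °C.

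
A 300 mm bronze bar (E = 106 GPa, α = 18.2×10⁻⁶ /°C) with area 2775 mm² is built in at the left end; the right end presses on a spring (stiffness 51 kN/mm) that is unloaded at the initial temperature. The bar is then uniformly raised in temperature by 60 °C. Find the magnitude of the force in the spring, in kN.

If the spring were absent the bar would lengthen by αΔT L = 18.2×10⁻⁶ × 60 × 300 = 0.3276 mm.
With a force P in the spring, the elastic change of the bar is PL/(AE) and that of the spring is P/k; compatibility requires their sum to equal δ_free.
P [ L/(AE) + 1/k ] = δ_free → P [ 300/(2775×106×10³) + 1/(51×10³) ] = 0.3276.
P = 0.3276 / 2.063×10⁻⁵ = 15880 N.

P ≈ 15.9 kN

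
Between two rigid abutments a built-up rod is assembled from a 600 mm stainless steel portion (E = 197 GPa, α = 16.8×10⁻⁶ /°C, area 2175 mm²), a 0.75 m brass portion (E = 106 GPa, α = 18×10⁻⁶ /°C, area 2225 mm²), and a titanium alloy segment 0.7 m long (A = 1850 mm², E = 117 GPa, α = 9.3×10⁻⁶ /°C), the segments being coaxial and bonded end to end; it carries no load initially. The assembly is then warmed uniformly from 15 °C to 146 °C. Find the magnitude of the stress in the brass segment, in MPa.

σ ≈ 227 MPa (compressive)

With the walls removed the bar would change length by δ_free = Σ αᵢΔT Lᵢ = 16.8×10⁻⁶×131×600 + 18×10⁻⁶×131×750 + 9.3×10⁻⁶×131×700 = 3.942 mm.
Since the ends are fixed, an axial force P builds up, equal in every segment, with P · Σ Lᵢ/(AᵢEᵢ) = δ_free.
The series flexibility is Σ Lᵢ/(AᵢEᵢ) = 600/(2175×197×10³) + 750/(2225×106×10³) + 700/(1850×117×10³) = 7.814×10⁻⁶ mm/N.
Hence P = δ_free / Σ(L/AE) = 3.942/7.814×10⁻⁶ = 504.4 kN (compressive).
σ_{brass} = P / A = 504400 / 2225 = 226.7 MPa.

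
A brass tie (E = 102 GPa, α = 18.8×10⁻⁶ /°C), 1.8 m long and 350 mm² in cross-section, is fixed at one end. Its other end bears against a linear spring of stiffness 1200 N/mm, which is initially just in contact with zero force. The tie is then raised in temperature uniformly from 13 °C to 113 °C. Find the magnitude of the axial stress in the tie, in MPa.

If the spring were absent the tie would lengthen by αΔT L = 18.8×10⁻⁶ × 100 × 1800 = 3.384 mm.
With a force P in the spring, the elastic change of the tie is PL/(AE) and that of the spring is P/k; compatibility requires their sum to equal δ_free.
So P = δ_free / [L/(AE) + 1/k] = 3.384 / [ 1800/(350×102×10³) + 1/(1200) ].
P = 3.384 / 0.0008838 = 3829 N.
σ = P/A = 3829/350 = 10.94 MPa.

σ ≈ 10.9 MPa (compressive)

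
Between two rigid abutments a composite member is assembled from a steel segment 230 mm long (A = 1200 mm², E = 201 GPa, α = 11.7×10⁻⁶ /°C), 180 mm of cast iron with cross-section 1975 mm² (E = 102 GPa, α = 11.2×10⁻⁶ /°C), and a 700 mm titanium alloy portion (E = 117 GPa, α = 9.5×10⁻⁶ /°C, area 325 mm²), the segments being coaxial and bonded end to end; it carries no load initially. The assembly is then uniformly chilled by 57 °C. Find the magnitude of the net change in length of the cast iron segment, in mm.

|ΔL| ≈ 0.0864 mm

With the walls removed the bar would change length by δ_free = Σ αᵢΔT Lᵢ = 11.7×10⁻⁶×57×230 + 11.2×10⁻⁶×57×180 + 9.5×10⁻⁶×57×700 = 0.6473 mm.
The walls prevent any net length change, so an axial force P (same in every segment) develops. Compatibility: P · Σ Lᵢ/(AᵢEᵢ) = δ_free.
Σ Lᵢ/(AᵢEᵢ) = 230/(1200×201×10³) + 180/(1975×102×10³) + 700/(325×117×10³) = 2.026×10⁻⁵ mm/N.
So P = 0.6473 / 2.026×10⁻⁵ = 31.96 kN, tensile.
For the cast iron segment, free thermal change = 11.2×10⁻⁶×57×180 = 0.1149 mm and elastic change from P = 31960×180/(1975×102×10³) = 0.02856 mm; these oppose, so the net change is 0.0864 mm (segment shortens).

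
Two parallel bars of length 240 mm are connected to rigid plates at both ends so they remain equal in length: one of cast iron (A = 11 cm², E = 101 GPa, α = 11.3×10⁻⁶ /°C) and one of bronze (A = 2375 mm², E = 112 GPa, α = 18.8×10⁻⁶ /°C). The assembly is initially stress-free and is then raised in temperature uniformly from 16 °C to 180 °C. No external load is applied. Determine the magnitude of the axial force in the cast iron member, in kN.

Both members must finish at the same length. With the larger α, the bronze tends to over-expand; the plates restrain it, putting the bronze in compression and the cast iron in tension. With no external load the two internal forces are equal and opposite, magnitude P.
Equating the net (thermal + elastic) strains gives |α₁ − α₂|·ΔT = P·[1/(A₁E₁) + 1/(A₂E₂)].
|α₁ − α₂|·ΔT = 7.5×10⁻⁶ × 164 = 0.00123.
1/(A₁E₁) + 1/(A₂E₂) = 1/(1100×101×10³) + 1/(2375×112×10³) = 1.276×10⁻⁸ N⁻¹.
So P = 0.00123 / 1.276×10⁻⁸ = 96.39 kN.

P ≈ 96.4 kN (tensile in the cast iron)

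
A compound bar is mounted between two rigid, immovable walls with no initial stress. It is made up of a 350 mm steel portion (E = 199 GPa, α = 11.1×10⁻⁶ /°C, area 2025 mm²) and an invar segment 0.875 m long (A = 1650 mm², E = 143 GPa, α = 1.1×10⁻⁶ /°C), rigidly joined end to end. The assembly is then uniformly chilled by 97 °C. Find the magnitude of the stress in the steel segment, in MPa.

σ ≈ 50.7 MPa (tensile)

With the walls removed the bar would change length by δ_free = Σ αᵢΔT Lᵢ = 11.1×10⁻⁶×97×350 + 1.1×10⁻⁶×97×875 = 0.4702 mm.
The rigid supports impose zero overall length change; the single axial force P common to all segments must satisfy P Σ Lᵢ/(AᵢEᵢ) = δ_free.
Σ Lᵢ/(AᵢEᵢ) = 350/(2025×199×10³) + 875/(1650×143×10³) = 4.577×10⁻⁶ mm/N.
So P = 0.4702 / 4.577×10⁻⁶ = 102.7 kN, tensile.
σ_{steel} = P / A = 102700 / 2025 = 50.73 MPa.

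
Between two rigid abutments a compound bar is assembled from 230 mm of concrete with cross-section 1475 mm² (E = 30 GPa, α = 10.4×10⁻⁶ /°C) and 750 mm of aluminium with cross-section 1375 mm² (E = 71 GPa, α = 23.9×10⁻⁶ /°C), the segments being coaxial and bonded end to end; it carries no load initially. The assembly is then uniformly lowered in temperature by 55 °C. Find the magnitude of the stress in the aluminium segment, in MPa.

σ ≈ 63.1 MPa (tensile)

With the walls removed the bar would change length by δ_free = Σ αᵢΔT Lᵢ = 10.4×10⁻⁶×55×230 + 23.9×10⁻⁶×55×750 = 1.117 mm.
The rigid supports impose zero overall length change; the single axial force P common to all segments must satisfy P Σ Lᵢ/(AᵢEᵢ) = δ_free.
Σ Lᵢ/(AᵢEᵢ) = 230/(1475×30×10³) + 750/(1375×71×10³) = 1.288×10⁻⁵ mm/N.
P = 1.117 / 1.288×10⁻⁵ = 86760 N = 86.76 kN, tensile.
σ_{aluminium} = P / A = 86760 / 1375 = 63.1 MPa.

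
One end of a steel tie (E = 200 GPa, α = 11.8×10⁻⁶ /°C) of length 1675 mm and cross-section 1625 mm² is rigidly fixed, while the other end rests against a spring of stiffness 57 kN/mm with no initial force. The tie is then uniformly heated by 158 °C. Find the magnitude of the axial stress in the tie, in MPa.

σ ≈ 84.7 MPa (compressive)

The unrestrained thermal change is αΔT L = 11.8×10⁻⁶ × 158 × 1675 = 3.123 mm.
Let P be the compressive force at the spring. The tie shortens elastically by PL/(AE) and the spring compresses by P/k; together these equal δ_free.
P [ L/(AE) + 1/k ] = δ_free → P [ 1675/(1625×200×10³) + 1/(57×10³) ] = 3.123.
P = 3.123 / 2.27×10⁻⁵ = 137600 N.
σ = P/A = 137600/1625 = 84.67 MPa.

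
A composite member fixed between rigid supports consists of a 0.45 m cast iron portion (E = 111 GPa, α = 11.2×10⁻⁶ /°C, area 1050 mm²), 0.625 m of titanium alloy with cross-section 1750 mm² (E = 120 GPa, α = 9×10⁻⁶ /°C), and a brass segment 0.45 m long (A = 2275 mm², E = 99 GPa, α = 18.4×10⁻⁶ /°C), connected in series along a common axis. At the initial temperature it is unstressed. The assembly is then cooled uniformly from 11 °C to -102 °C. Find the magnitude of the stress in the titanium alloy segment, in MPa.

σ ≈ 138 MPa (tensile)

With the walls removed the bar would change length by δ_free = Σ αᵢΔT Lᵢ = 11.2×10⁻⁶×113×450 + 9×10⁻⁶×113×625 + 18.4×10⁻⁶×113×450 = 2.141 mm.
Since the ends are fixed, an axial force P builds up, equal in every segment, with P · Σ Lᵢ/(AᵢEᵢ) = δ_free.
Σ Lᵢ/(AᵢEᵢ) = 450/(1050×111×10³) + 625/(1750×120×10³) + 450/(2275×99×10³) = 8.835×10⁻⁶ mm/N.
P = 2.141 / 8.835×10⁻⁶ = 242300 N = 242.3 kN, tensile.
σ_{titanium alloy} = P / A = 242300 / 1750 = 138.5 MPa.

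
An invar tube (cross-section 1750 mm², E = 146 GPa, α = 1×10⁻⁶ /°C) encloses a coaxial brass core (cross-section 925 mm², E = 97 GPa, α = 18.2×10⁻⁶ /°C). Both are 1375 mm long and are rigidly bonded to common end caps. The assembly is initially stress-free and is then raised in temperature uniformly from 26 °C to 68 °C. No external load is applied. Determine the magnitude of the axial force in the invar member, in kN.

Equilibrium of a rigid end plate with no external load gives equal and opposite internal forces ±P in the two members. Since α_{brass} > α_{invar}, heating drives the brass into compression and the invar into tension.
Compatibility of the two members (thermal + elastic change equal): (α₁ − α₂)ΔT = P·[1/(A₁E₁) + 1/(A₂E₂)].
|α₁ − α₂|·ΔT = 17.2×10⁻⁶ × 42 = 0.0007224.
1/(A₁E₁) + 1/(A₂E₂) = 1/(1750×146×10³) + 1/(925×97×10³) = 1.506×10⁻⁸ N⁻¹.
P = 0.0007224 / 1.506×10⁻⁸ = 47970 N = 47.97 kN.

P ≈ 48 kN (tensile in the invar)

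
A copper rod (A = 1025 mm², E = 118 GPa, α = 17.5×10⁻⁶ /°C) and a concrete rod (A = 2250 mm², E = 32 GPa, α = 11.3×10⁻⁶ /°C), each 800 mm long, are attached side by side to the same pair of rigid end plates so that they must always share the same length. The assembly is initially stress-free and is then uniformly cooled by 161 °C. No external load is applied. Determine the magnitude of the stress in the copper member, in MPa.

Both members must finish at the same length. With the larger α, the copper tends to over-contract; the plates restrain it, putting the copper in tension and the concrete in compression. With no external load the two internal forces are equal and opposite, magnitude P.
Equating the net (thermal + elastic) strains gives |α₁ − α₂|·ΔT = P·[1/(A₁E₁) + 1/(A₂E₂)].
|α₁ − α₂|·ΔT = 6.2×10⁻⁶ × 161 = 0.0009982.
1/(A₁E₁) + 1/(A₂E₂) = 1/(1025×118×10³) + 1/(2250×32×10³) = 2.216×10⁻⁸ N⁻¹.
P = 0.0009982 / 2.216×10⁻⁸ = 45050 N = 45.05 kN.
σ_{copper} = P/A₁ = 45050/1025 = 43.95 MPa, tensile.

σ ≈ 44 MPa (tensile)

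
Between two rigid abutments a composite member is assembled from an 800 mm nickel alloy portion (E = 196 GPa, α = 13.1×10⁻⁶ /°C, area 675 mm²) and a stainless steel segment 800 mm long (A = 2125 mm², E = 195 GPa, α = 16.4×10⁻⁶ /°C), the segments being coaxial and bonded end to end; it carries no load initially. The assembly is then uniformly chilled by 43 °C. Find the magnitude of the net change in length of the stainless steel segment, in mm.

With the walls removed the bar would change length by δ_free = Σ αᵢΔT Lᵢ = 13.1×10⁻⁶×43×800 + 16.4×10⁻⁶×43×800 = 1.015 mm.
The rigid supports impose zero overall length change; the single axial force P common to all segments must satisfy P Σ Lᵢ/(AᵢEᵢ) = δ_free.
The series flexibility is Σ Lᵢ/(AᵢEᵢ) = 800/(675×196×10³) + 800/(2125×195×10³) = 7.977×10⁻⁶ mm/N.
Hence P = δ_free / Σ(L/AE) = 1.015/7.977×10⁻⁶ = 127.2 kN (tensile).
For the stainless steel segment, free thermal change = 16.4×10⁻⁶×43×800 = 0.5642 mm and elastic change from P = 127200×800/(2125×195×10³) = 0.2456 mm; these oppose, so the net change is 0.319 mm (segment shortens).

|ΔL| ≈ 0.319 mm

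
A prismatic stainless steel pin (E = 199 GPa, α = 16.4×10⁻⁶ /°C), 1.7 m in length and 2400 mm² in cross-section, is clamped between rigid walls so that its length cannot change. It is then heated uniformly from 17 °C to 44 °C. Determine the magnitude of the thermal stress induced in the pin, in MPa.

The supports are rigid, so the total axial strain is zero. The restrained thermal strain is ε = αΔT = 16.4×10⁻⁶ × 27 = 442.8×10⁻⁶.
Hence σ = E·αΔT = 199×10³ × 442.8×10⁻⁶ = 88.12 MPa, compressive.

σ ≈ 88.1 MPa (compressive)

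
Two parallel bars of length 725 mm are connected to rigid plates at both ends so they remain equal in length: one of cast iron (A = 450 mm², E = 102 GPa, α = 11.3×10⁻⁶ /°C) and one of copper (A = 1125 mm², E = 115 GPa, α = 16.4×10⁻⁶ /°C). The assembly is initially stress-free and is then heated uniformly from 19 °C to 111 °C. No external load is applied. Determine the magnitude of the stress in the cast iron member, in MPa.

The copper has the larger α, so on heating it would change length more than the cast iron if both were free. The rigid plates force a common final length, so the copper is put into compression and the cast iron into tension, with equal and opposite forces P (no external load).
Compatibility of the two members (thermal + elastic change equal): (α₁ − α₂)ΔT = P·[1/(A₁E₁) + 1/(A₂E₂)].
|α₁ − α₂|·ΔT = 5.1×10⁻⁶ × 92 = 0.0004692.
1/(A₁E₁) + 1/(A₂E₂) = 1/(450×102×10³) + 1/(1125×115×10³) = 2.952×10⁻⁸ N⁻¹.
So P = 0.0004692 / 2.952×10⁻⁸ = 15.9 kN.
σ_{cast iron} = P/A₁ = 15900/450 = 35.33 MPa, tensile.

σ ≈ 35.3 MPa (tensile)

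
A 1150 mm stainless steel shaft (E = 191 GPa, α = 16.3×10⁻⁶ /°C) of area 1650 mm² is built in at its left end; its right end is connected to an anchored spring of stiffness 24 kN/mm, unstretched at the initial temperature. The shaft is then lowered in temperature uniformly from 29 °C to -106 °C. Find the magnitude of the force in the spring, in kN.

Free thermal contraction: δ_free = αΔT L = 16.3×10⁻⁶ × 135 × 1150 = 2.531 mm.
Let P be the tensile force in the spring. The shaft extends elastically by PL/(AE) and the spring stretches by P/k; together these equal δ_free.
P [ L/(AE) + 1/k ] = δ_free → P [ 1150/(1650×191×10³) + 1/(24×10³) ] = 2.531.
P = 2.531 / 4.532×10⁻⁵ = 55840 N.

P ≈ 55.8 kN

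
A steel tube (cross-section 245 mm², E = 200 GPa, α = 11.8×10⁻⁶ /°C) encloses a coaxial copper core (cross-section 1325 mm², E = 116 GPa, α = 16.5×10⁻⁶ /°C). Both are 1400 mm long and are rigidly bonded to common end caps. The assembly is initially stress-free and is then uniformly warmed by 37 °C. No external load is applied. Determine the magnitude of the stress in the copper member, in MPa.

The copper has the larger α, so on heating it would change length more than the steel if both were free. The rigid plates force a common final length, so the copper is put into compression and the steel into tension, with equal and opposite forces P (no external load).
Setting the final lengths equal and cancelling L: (α₁ − α₂)ΔT = P/(A₁E₁) + P/(A₂E₂).
|α₁ − α₂|·ΔT = 4.7×10⁻⁶ × 37 = 0.0001739.
1/(A₁E₁) + 1/(A₂E₂) = 1/(245×200×10³) + 1/(1325×116×10³) = 2.691×10⁻⁸ N⁻¹.
So P = 0.0001739 / 2.691×10⁻⁸ = 6.461 kN.
σ_{copper} = P/A₂ = 6461/1325 = 4.876 MPa, compressive.

σ ≈ 4.88 MPa (compressive)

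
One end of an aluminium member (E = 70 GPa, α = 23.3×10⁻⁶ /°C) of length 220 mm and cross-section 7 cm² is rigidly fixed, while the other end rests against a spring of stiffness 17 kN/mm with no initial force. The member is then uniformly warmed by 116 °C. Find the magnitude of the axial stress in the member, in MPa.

σ ≈ 13.4 MPa (compressive)

If the spring were absent the member would lengthen by αΔT L = 23.3×10⁻⁶ × 116 × 220 = 0.5946 mm.
With a force P in the spring, the elastic change of the member is PL/(AE) and that of the spring is P/k; compatibility requires their sum to equal δ_free.
P [ L/(AE) + 1/k ] = δ_free → P [ 220/(700×70×10³) + 1/(17×10³) ] = 0.5946.
P = 0.5946 / 6.331×10⁻⁵ = 9392 N.
σ = P/A = 9392/700 = 13.42 MPa.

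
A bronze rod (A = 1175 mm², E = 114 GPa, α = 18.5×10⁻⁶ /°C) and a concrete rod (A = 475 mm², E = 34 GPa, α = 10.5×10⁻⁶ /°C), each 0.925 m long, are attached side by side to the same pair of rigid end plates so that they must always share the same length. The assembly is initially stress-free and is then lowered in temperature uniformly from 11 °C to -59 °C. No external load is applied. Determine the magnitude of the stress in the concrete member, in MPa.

σ ≈ 17 MPa (compressive)

Equilibrium of a rigid end plate with no external load gives equal and opposite internal forces ±P in the two members. Since α_{bronze} > α_{concrete}, cooling drives the bronze into tension and the concrete into compression.
Equating the net (thermal + elastic) strains gives |α₁ − α₂|·ΔT = P·[1/(A₁E₁) + 1/(A₂E₂)].
|α₁ − α₂|·ΔT = 8×10⁻⁶ × 70 = 0.00056.
1/(A₁E₁) + 1/(A₂E₂) = 1/(1175×114×10³) + 1/(475×34×10³) = 6.938×10⁻⁸ N⁻¹.
So P = 0.00056 / 6.938×10⁻⁸ = 8.071 kN.
σ_{concrete} = P/A₂ = 8071/475 = 16.99 MPa, compressive.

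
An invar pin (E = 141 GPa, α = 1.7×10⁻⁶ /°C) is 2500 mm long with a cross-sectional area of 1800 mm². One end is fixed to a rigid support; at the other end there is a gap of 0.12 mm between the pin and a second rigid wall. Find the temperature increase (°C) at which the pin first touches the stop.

ΔT ≈ 28.2 °C

The gap closes when αΔT L = 0.12 mm, since the pin is still unstressed at that instant.
ΔT = 0.12 / (1.7×10⁻⁶ × 2500) = 28.24 °C.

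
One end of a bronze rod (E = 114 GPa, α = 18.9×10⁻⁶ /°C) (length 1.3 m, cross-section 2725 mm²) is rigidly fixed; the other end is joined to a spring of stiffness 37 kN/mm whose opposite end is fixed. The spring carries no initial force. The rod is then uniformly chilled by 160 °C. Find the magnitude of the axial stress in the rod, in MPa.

Free thermal contraction: δ_free = αΔT L = 18.9×10⁻⁶ × 160 × 1300 = 3.931 mm.
Let P be the tensile force in the spring. The rod extends elastically by PL/(AE) and the spring stretches by P/k; together these equal δ_free.
So P = δ_free / [L/(AE) + 1/k] = 3.931 / [ 1300/(2725×114×10³) + 1/(37×10³) ].
P = 3.931 / 3.121×10⁻⁵ = 126000 N.
σ = P/A = 126000/2725 = 46.22 MPa.

σ ≈ 46.2 MPa (tensile)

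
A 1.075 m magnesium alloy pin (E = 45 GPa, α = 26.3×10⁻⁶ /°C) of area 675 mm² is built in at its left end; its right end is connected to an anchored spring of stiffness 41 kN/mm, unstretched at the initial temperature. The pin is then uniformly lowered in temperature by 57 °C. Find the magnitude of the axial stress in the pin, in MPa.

σ ≈ 39.9 MPa (tensile)

Free thermal contraction: δ_free = αΔT L = 26.3×10⁻⁶ × 57 × 1075 = 1.612 mm.
Let P be the tensile force in the spring. The pin extends elastically by PL/(AE) and the spring stretches by P/k; together these equal δ_free.
So P = δ_free / [L/(AE) + 1/k] = 1.612 / [ 1075/(675×45×10³) + 1/(41×10³) ].
P = 1.612 / 5.978×10⁻⁵ = 26960 N.
σ = P/A = 26960/675 = 39.94 MPa.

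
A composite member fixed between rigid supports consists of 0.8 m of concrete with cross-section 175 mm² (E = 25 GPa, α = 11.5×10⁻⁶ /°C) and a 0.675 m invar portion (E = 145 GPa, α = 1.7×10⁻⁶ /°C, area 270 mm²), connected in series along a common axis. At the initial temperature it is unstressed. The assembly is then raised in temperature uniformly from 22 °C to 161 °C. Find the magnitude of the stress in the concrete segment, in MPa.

σ ≈ 41.1 MPa (compressive)

If the supports were absent, the total length change would be Σ αᵢΔT Lᵢ = 11.5×10⁻⁶×139×800 + 1.7×10⁻⁶×139×675 = 1.438 mm.
Since the ends are fixed, an axial force P builds up, equal in every segment, with P · Σ Lᵢ/(AᵢEᵢ) = δ_free.
The series flexibility is Σ Lᵢ/(AᵢEᵢ) = 800/(175×25×10³) + 675/(270×145×10³) = 0.0002001 mm/N.
Hence P = δ_free / Σ(L/AE) = 1.438/0.0002001 = 7.188 kN (compressive).
σ_{concrete} = P / A = 7188 / 175 = 41.07 MPa.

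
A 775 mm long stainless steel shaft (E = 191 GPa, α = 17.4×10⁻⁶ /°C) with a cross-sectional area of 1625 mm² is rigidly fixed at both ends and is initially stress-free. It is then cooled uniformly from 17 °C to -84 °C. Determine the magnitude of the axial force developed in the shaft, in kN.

The ends cannot move, so σ = EαΔT = 191×10³ × 17.4×10⁻⁶ × 101 = 335.7 MPa.
P = AEαΔT = 1625 × 191×10³ × 17.4×10⁻⁶ × 101 = 545.5 kN (tensile).

P ≈ 545 kN (tensile)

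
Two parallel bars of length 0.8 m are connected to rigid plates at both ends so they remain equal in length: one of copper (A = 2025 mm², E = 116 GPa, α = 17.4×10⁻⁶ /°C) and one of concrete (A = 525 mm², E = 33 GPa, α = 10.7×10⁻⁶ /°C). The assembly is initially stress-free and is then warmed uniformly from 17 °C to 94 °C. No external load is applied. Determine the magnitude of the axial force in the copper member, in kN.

Both members must finish at the same length. With the larger α, the copper tends to over-expand; the plates restrain it, putting the copper in compression and the concrete in tension. With no external load the two internal forces are equal and opposite, magnitude P.
Setting the final lengths equal and cancelling L: (α₁ − α₂)ΔT = P/(A₁E₁) + P/(A₂E₂).
|α₁ − α₂|·ΔT = 6.7×10⁻⁶ × 77 = 0.0005159.
1/(A₁E₁) + 1/(A₂E₂) = 1/(2025×116×10³) + 1/(525×33×10³) = 6.198×10⁻⁸ N⁻¹.
P = 0.0005159 / 6.198×10⁻⁸ = 8324 N = 8.324 kN.

P ≈ 8.32 kN (compressive in the copper)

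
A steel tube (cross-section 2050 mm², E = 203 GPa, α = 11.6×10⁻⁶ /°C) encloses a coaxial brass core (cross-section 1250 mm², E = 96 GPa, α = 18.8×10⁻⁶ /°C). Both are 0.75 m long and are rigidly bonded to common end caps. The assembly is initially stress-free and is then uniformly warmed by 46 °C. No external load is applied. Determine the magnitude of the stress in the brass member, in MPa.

Both members must finish at the same length. With the larger α, the brass tends to over-expand; the plates restrain it, putting the brass in compression and the steel in tension. With no external load the two internal forces are equal and opposite, magnitude P.
Compatibility of the two members (thermal + elastic change equal): (α₁ − α₂)ΔT = P·[1/(A₁E₁) + 1/(A₂E₂)].
|α₁ − α₂|·ΔT = 7.2×10⁻⁶ × 46 = 0.0003312.
1/(A₁E₁) + 1/(A₂E₂) = 1/(2050×203×10³) + 1/(1250×96×10³) = 1.074×10⁻⁸ N⁻¹.
P = 0.0003312 / 1.074×10⁻⁸ = 30850 N = 30.85 kN.
σ_{brass} = P/A₂ = 30850/1250 = 24.68 MPa, compressive.

σ ≈ 24.7 MPa (compressive)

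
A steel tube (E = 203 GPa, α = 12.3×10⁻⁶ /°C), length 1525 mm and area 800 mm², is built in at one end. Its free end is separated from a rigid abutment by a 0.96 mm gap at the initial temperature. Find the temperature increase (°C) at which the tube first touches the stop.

The gap closes when αΔT L = 0.96 mm, since the tube is still unstressed at that instant.
ΔT = 0.96 / (12.3×10⁻⁶ × 1525) = 51.18 °C.

ΔT ≈ 51.2 °C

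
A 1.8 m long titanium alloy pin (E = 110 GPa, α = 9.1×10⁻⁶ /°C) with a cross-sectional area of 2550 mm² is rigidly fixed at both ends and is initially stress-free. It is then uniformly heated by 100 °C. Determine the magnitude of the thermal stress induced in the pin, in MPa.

σ ≈ 100 MPa (compressive)

Because both ends are immovable the net strain is zero, and the suppressed thermal strain is αΔT = 9.1×10⁻⁶ × 100 = 910×10⁻⁶.
Hence σ = E·αΔT = 110×10³ × 910×10⁻⁶ = 100.1 MPa, compressive.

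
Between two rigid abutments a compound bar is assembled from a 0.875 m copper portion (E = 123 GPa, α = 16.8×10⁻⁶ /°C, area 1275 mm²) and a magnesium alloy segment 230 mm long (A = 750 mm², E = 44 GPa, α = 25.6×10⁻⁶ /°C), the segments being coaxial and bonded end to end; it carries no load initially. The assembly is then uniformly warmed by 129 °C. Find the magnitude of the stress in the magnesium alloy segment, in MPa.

If the supports were absent, the total length change would be Σ αᵢΔT Lᵢ = 16.8×10⁻⁶×129×875 + 25.6×10⁻⁶×129×230 = 2.656 mm.
The walls prevent any net length change, so an axial force P (same in every segment) develops. Compatibility: P · Σ Lᵢ/(AᵢEᵢ) = δ_free.
Σ Lᵢ/(AᵢEᵢ) = 875/(1275×123×10³) + 230/(750×44×10³) = 1.255×10⁻⁵ mm/N.
Hence P = δ_free / Σ(L/AE) = 2.656/1.255×10⁻⁵ = 211.6 kN (compressive).
σ_{magnesium alloy} = P / A = 211600 / 750 = 282.2 MPa.

σ ≈ 282 MPa (compressive)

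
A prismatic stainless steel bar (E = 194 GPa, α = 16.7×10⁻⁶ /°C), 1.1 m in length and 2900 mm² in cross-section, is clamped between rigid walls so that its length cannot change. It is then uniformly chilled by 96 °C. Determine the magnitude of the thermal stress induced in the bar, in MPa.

Because both ends are immovable the net strain is zero, and the suppressed thermal strain is αΔT = 16.7×10⁻⁶ × 96 = 1603.2×10⁻⁶.
The stress required to suppress this strain is σ = Eε = 194×10³ × 1603.2×10⁻⁶ = 311 MPa, tensile since the bar is trying to contract.

σ ≈ 311 MPa (tensile)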